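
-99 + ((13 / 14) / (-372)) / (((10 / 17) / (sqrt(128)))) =-99.05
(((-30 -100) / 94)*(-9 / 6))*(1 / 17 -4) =-13065 / 1598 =-8.18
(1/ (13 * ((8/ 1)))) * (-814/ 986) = -407/ 51272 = -0.01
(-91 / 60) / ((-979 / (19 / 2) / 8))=1729 / 14685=0.12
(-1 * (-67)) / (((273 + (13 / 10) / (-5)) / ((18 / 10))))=6030 / 13637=0.44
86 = 86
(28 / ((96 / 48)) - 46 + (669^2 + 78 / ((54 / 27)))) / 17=26327.53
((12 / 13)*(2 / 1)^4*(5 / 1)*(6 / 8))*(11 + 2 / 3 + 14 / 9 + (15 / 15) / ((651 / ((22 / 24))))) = 2066060 / 2821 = 732.39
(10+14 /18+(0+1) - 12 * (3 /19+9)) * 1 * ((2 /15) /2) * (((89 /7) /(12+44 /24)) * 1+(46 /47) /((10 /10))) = -869503072 /70042455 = -12.41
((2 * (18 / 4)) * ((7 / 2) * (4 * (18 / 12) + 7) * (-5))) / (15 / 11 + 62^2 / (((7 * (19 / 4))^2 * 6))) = -2390403015 / 2268554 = -1053.71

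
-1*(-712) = 712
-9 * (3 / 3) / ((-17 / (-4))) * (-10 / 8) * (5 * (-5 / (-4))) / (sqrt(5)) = 225 * sqrt(5) / 68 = 7.40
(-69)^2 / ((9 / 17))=8993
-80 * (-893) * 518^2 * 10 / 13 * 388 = 74375978252800 / 13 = 5721229096369.23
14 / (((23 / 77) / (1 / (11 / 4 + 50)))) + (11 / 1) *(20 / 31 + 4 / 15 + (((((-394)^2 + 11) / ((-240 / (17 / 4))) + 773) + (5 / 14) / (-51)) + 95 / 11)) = -123926790728267 / 5728869440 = -21631.98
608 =608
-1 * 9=-9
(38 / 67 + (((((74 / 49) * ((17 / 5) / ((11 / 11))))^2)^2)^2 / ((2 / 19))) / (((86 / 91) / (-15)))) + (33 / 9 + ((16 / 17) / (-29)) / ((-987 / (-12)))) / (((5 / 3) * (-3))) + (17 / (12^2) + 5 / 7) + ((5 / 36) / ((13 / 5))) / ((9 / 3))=-10130946466544263369019250630925668293 / 139051527874793207750553750000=-72857498.38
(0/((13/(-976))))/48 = 0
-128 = -128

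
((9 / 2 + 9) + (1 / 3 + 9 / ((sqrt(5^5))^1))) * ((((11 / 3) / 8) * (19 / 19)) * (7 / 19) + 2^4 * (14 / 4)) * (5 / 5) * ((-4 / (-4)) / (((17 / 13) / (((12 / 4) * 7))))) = 12622.97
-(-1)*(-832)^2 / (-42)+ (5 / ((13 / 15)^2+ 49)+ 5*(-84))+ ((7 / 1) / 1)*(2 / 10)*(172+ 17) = -19554423013 / 1175370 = -16636.82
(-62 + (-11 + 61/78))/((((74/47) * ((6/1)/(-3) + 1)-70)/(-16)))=-529502/32799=-16.14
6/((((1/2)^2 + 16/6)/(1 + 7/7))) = 144/35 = 4.11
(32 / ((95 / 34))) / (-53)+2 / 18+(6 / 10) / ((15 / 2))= -5659 / 226575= -0.02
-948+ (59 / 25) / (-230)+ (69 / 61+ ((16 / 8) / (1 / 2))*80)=-219877849 / 350750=-626.88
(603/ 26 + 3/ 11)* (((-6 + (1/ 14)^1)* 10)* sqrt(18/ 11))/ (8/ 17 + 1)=-28407663* sqrt(22)/ 110110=-1210.10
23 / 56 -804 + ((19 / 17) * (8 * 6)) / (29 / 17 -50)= -36996893 / 45976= -804.70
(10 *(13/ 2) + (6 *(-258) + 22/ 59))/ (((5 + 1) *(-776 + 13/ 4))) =174950/ 547107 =0.32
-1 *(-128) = 128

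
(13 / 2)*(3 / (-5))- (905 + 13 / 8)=-36421 / 40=-910.52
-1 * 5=-5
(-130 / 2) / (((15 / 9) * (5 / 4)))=-156 / 5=-31.20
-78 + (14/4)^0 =-77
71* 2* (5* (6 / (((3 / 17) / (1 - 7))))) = -144840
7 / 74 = 0.09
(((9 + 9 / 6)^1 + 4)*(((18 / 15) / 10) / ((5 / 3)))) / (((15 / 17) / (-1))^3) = -142477 / 93750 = -1.52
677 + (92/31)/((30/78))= 106131/155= 684.72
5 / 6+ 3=23 / 6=3.83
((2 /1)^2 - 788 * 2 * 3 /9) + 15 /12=-520.08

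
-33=-33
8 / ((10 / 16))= 64 / 5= 12.80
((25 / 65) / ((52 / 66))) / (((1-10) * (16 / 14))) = -385 / 8112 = -0.05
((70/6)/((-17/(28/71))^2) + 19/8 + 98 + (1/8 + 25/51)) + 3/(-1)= 856596395/8741094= 98.00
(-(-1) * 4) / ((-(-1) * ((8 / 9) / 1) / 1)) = 9 / 2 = 4.50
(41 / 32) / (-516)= -0.00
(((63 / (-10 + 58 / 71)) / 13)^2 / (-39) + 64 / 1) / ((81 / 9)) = 59766353989 / 8405581392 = 7.11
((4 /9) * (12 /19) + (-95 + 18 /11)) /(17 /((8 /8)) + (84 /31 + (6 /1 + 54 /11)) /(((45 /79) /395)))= -1809253 /183890721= -0.01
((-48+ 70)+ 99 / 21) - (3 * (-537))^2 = -18167060 / 7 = -2595294.29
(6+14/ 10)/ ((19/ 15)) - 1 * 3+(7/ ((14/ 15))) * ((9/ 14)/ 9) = 1797/ 532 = 3.38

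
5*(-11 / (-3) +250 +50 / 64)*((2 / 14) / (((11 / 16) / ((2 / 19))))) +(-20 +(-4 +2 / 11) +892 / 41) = 4636465 / 179949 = 25.77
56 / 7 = 8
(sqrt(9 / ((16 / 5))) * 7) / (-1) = -21 * sqrt(5) / 4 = -11.74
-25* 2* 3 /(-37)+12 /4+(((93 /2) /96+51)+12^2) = 202.54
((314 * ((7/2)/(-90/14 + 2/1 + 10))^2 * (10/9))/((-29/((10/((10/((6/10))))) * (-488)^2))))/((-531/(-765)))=-7630454063680/7807293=-977349.52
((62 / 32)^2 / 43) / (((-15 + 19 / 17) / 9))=-147033 / 2597888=-0.06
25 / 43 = 0.58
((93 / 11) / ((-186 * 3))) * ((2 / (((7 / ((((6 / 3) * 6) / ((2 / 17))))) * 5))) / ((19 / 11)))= -0.05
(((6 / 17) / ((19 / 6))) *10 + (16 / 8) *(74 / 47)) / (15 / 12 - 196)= -0.02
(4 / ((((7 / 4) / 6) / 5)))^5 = 25480396800000 / 16807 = 1516058594.63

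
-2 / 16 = -1 / 8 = -0.12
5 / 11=0.45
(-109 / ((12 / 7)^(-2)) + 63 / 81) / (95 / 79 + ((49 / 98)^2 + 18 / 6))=-44531036 / 620487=-71.77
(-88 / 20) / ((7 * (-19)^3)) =22 / 240065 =0.00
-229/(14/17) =-3893/14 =-278.07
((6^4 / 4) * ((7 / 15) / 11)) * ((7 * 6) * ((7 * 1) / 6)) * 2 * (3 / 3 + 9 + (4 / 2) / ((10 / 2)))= 3852576 / 275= 14009.37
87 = 87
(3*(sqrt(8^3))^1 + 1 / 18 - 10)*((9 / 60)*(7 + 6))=-2327 / 120 + 468*sqrt(2) / 5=112.98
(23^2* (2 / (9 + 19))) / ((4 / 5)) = 2645 / 56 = 47.23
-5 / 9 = -0.56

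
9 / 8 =1.12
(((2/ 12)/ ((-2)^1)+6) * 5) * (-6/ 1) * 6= -1065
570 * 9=5130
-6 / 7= -0.86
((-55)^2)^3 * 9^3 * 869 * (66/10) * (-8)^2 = 7407085389402600000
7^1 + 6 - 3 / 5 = 62 / 5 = 12.40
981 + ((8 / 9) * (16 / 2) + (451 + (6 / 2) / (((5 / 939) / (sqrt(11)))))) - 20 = 12772 / 9 + 2817 * sqrt(11) / 5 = 3287.70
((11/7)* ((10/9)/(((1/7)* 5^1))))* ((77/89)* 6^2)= 76.13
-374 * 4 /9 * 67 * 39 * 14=-18242224 /3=-6080741.33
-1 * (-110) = 110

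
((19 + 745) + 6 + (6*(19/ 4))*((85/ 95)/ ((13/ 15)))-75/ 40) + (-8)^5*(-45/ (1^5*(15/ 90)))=920208385/ 104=8848157.55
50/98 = 25/49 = 0.51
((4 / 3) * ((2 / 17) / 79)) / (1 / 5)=40 / 4029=0.01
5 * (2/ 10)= 1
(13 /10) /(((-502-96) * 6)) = -1 /2760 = -0.00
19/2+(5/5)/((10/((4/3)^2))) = 871/90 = 9.68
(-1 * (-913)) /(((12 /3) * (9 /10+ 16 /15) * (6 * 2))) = 4565 /472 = 9.67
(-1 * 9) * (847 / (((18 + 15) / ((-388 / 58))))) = 44814 / 29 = 1545.31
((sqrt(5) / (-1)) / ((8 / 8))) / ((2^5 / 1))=-sqrt(5) / 32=-0.07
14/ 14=1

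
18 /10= 9 /5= 1.80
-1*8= -8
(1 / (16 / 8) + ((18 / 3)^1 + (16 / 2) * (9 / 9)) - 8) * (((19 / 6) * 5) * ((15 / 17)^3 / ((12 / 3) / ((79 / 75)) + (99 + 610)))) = 109760625 / 1106623772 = 0.10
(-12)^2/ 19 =144/ 19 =7.58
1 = 1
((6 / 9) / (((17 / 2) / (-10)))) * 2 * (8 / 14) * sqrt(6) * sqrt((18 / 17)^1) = -640 * sqrt(51) / 2023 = -2.26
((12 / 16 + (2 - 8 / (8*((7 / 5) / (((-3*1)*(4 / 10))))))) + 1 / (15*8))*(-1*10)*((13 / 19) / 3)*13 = -513253 / 4788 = -107.20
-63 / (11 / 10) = -630 / 11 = -57.27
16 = 16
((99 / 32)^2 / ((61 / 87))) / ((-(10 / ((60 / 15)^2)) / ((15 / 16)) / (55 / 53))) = -140693355 / 6621184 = -21.25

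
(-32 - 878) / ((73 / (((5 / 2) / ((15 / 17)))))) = -7735 / 219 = -35.32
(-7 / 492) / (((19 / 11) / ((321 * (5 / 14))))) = -5885 / 6232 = -0.94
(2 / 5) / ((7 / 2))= 4 / 35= 0.11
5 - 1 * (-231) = 236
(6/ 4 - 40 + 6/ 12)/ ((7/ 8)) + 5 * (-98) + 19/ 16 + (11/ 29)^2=-50119299/ 94192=-532.10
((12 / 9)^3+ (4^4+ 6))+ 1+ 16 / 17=122237 / 459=266.31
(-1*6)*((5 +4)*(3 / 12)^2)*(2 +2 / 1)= -27 / 2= -13.50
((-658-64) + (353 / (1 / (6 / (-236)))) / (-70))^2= 35553326200921 / 68227600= 521098.88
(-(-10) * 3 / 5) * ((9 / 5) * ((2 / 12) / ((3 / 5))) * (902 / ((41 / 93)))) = 6138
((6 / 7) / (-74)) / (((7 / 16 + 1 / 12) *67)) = -144 / 433825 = -0.00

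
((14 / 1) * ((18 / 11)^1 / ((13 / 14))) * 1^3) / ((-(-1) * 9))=392 / 143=2.74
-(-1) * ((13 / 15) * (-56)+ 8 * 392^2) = 18438952 / 15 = 1229263.47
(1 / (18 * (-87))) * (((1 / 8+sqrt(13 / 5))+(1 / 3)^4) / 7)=-sqrt(65) / 54810 - 89 / 7103376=-0.00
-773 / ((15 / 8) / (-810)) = 333936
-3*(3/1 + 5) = -24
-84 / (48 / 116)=-203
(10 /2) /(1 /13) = 65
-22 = -22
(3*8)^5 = 7962624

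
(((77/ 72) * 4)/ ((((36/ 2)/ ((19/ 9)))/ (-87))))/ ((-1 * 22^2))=3857/ 42768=0.09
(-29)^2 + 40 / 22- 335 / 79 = 728724 / 869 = 838.58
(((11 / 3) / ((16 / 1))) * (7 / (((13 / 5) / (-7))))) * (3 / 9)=-2695 / 1872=-1.44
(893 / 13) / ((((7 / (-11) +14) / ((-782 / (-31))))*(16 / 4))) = 3840793 / 118482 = 32.42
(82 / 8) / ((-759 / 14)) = -287 / 1518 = -0.19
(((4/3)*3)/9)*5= 2.22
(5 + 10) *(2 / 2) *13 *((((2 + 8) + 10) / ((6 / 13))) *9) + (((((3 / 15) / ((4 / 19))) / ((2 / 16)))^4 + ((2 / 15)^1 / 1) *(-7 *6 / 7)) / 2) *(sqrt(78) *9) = 208609.25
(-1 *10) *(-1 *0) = 0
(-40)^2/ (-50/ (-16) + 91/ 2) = 12800/ 389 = 32.90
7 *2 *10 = 140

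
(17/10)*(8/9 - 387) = -11815/18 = -656.39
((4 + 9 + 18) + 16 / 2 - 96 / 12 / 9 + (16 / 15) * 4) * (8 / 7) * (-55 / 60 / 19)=-41954 / 17955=-2.34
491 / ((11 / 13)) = 6383 / 11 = 580.27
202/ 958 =101/ 479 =0.21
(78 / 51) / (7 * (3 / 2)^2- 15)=104 / 51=2.04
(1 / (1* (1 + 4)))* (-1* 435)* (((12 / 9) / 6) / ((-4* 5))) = 29 / 30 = 0.97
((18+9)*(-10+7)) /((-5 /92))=7452 /5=1490.40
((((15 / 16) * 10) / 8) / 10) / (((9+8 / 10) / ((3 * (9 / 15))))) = 135 / 6272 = 0.02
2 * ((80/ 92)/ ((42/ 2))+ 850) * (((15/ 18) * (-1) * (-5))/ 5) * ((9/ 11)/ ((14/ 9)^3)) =748263825/ 2429812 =307.95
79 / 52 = 1.52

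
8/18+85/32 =893/288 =3.10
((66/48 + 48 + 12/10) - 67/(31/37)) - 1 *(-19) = -12887/1240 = -10.39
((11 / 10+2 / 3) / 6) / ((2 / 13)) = 689 / 360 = 1.91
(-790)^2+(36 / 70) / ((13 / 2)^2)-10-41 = 3691249907 / 5915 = 624049.01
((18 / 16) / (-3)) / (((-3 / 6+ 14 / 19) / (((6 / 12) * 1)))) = -19 / 24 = -0.79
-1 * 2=-2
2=2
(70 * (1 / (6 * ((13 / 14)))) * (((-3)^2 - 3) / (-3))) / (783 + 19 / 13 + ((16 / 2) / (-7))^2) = -24010 / 750801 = -0.03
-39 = -39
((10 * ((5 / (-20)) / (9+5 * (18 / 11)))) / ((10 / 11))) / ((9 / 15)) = -605 / 2268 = -0.27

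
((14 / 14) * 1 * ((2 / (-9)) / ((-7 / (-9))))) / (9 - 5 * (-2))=-2 / 133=-0.02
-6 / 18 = -1 / 3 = -0.33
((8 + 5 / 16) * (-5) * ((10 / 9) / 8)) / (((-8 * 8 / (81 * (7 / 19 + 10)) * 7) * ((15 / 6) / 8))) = 34.63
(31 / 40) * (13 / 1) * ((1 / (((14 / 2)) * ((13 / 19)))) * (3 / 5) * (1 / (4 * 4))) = 1767 / 22400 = 0.08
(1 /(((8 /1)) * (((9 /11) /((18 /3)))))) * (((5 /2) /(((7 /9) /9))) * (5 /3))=2475 /56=44.20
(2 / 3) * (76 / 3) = 152 / 9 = 16.89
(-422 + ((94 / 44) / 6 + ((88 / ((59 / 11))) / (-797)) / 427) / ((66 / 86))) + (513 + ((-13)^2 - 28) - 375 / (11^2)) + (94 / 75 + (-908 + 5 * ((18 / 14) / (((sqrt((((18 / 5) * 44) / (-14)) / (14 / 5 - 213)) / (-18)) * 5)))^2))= 2870313824271833 / 2186583606900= 1312.69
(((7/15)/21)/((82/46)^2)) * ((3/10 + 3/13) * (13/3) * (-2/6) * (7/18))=-85169/40848300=-0.00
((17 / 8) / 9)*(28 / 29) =119 / 522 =0.23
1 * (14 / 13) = 14 / 13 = 1.08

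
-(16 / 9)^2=-256 / 81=-3.16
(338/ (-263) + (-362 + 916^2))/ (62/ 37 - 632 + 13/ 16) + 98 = -120975878574/ 98012473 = -1234.29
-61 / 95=-0.64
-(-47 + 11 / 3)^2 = -16900 / 9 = -1877.78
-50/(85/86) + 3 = -809/17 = -47.59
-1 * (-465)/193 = 465/193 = 2.41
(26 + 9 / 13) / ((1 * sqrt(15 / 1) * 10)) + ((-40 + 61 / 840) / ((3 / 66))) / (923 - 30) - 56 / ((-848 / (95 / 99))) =-0.23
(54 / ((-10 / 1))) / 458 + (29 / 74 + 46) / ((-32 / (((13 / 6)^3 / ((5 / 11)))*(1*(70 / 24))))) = -665049828721 / 7027845120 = -94.63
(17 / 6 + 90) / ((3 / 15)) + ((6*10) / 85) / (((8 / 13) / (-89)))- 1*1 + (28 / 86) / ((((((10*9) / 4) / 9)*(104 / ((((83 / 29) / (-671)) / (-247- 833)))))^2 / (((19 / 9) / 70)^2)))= 223412377545114168771402277793 / 618736424371480999584000000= 361.08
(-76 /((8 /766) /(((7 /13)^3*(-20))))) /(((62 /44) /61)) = 66992935240 /68107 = 983642.43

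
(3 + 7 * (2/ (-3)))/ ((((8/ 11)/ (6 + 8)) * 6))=-385/ 72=-5.35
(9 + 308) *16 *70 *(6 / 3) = 710080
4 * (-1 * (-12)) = 48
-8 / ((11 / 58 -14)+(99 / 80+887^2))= -18560 / 1825274911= -0.00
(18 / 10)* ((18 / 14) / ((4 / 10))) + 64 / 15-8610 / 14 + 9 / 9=-126829 / 210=-603.95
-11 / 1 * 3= -33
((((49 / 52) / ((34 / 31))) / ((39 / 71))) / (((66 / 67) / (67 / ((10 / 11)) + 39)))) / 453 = 8143570141 / 20615268960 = 0.40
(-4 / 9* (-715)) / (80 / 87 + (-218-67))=-16588 / 14829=-1.12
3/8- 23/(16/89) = -2041/16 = -127.56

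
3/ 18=1/ 6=0.17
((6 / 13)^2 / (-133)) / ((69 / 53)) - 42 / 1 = -21713418 / 516971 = -42.00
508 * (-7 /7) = -508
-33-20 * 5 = -133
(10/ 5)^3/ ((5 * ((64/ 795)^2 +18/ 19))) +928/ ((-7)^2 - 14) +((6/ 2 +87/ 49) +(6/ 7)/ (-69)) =1063530647276/ 32272416995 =32.95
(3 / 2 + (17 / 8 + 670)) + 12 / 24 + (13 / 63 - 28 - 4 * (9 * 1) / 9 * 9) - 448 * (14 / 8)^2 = -383881 / 504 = -761.67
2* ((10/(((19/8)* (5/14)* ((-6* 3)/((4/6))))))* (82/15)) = -36736/7695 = -4.77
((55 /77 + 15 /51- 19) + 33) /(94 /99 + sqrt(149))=-16620516 /172730047 + 17504586 * sqrt(149) /172730047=1.14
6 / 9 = 2 / 3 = 0.67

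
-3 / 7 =-0.43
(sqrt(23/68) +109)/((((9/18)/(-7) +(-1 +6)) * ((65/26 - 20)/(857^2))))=-320219764/345 - 1468898 * sqrt(391)/5865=-933125.59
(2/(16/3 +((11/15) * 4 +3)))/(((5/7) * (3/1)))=14/169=0.08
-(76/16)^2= -361/16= -22.56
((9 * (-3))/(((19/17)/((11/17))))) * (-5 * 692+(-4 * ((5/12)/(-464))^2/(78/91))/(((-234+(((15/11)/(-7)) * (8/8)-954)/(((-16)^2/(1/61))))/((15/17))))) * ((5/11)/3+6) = 7016836004296140155/21090179751096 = 332706.32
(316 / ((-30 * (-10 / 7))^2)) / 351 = 3871 / 7897500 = 0.00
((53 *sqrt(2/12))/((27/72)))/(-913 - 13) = -106 *sqrt(6)/4167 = -0.06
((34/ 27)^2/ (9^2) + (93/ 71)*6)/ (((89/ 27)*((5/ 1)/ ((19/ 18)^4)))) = 2152343712589/ 3626829733320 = 0.59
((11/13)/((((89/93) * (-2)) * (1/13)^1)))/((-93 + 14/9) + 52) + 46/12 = 377153/94785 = 3.98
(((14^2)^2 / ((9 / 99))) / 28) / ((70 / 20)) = 4312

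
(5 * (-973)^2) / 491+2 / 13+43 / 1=61812836 / 6383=9683.98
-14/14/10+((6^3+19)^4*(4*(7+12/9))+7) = 3049800625207/30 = 101660020840.23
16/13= 1.23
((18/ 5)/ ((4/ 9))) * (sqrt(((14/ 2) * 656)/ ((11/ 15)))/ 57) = 54 * sqrt(47355)/ 1045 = 11.25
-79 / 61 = -1.30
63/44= 1.43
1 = 1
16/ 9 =1.78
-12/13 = -0.92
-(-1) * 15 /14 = 15 /14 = 1.07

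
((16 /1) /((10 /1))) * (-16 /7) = -128 /35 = -3.66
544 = 544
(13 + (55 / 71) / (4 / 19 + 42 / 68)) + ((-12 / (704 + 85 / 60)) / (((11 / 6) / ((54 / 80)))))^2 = 22947804053243307 / 1646726332508125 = 13.94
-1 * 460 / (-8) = 115 / 2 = 57.50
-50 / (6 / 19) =-475 / 3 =-158.33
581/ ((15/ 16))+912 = 22976/ 15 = 1531.73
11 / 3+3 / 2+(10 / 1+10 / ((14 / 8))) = 20.88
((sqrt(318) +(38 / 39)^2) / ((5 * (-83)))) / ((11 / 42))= -42 * sqrt(318) / 4565 - 20216 / 2314455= -0.17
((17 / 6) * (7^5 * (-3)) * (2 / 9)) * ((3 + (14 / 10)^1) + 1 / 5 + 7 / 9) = -69143998 / 405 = -170725.92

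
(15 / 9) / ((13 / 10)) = 1.28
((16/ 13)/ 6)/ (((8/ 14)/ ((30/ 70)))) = 0.15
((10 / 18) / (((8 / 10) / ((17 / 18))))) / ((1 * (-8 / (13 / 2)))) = -5525 / 10368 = -0.53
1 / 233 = 0.00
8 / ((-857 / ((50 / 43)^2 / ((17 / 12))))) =-240000 / 26938081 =-0.01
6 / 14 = 3 / 7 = 0.43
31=31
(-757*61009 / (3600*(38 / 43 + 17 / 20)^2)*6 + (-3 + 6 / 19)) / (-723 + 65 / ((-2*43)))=279096419234314 / 7887160148931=35.39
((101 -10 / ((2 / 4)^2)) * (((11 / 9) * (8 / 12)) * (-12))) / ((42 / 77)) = -29524 / 27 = -1093.48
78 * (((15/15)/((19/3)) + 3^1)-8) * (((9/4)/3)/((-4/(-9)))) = -24219/38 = -637.34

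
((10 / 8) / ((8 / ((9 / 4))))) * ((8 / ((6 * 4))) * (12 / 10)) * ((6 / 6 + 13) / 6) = 21 / 64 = 0.33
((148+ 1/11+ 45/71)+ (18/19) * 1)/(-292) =-555246/1083247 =-0.51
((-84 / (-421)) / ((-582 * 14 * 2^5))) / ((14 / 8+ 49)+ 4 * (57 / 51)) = -17 / 1226743480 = -0.00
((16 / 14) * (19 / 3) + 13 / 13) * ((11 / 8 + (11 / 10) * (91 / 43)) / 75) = 367279 / 903000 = 0.41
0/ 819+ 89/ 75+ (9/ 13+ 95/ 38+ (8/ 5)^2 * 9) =53467/ 1950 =27.42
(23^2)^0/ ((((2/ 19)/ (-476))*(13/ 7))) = -31654/ 13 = -2434.92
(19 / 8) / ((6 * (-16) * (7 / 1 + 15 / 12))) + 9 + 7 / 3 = 71789 / 6336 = 11.33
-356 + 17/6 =-2119/6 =-353.17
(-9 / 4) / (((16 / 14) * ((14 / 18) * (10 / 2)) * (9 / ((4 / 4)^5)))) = -9 / 160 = -0.06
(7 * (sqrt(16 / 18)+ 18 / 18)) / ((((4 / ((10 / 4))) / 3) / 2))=35 * sqrt(2) / 2+ 105 / 4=51.00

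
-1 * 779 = -779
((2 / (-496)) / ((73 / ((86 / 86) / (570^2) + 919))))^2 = 89151868202776201 / 34597801654508160000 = 0.00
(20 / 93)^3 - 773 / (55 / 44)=-618.39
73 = 73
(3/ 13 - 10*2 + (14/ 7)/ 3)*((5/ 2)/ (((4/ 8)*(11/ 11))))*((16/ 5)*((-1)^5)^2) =-11920/ 39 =-305.64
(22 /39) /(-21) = -22 /819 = -0.03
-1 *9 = -9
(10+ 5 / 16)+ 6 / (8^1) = 177 / 16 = 11.06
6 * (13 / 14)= 5.57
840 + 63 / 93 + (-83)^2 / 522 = 13817401 / 16182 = 853.87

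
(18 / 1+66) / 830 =42 / 415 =0.10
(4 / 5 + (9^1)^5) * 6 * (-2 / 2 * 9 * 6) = -95660676 / 5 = -19132135.20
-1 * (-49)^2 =-2401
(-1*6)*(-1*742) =4452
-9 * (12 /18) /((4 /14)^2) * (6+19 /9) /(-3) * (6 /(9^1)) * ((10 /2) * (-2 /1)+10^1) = 0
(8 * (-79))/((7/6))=-541.71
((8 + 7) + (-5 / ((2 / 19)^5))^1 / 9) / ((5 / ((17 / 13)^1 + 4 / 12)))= -4950470 / 351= -14103.90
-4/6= -2/3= -0.67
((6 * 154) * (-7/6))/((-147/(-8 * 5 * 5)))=-4400/3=-1466.67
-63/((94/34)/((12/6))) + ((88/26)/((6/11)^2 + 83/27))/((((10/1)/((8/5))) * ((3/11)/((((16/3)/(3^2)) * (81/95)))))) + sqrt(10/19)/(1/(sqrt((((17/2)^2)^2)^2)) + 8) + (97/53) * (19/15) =-109178521663109/2541478558125 + 83521 * sqrt(190)/12695496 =-42.87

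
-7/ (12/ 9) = -21/ 4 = -5.25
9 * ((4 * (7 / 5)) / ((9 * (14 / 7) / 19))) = 266 / 5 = 53.20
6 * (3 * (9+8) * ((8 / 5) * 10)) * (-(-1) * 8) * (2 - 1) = 39168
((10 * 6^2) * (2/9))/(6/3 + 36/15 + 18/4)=800/89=8.99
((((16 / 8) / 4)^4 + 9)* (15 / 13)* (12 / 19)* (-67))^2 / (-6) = -63707326875 / 1952288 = -32632.14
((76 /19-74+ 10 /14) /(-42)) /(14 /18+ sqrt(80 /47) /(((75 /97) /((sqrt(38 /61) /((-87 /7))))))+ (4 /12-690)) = -339858704484375 /141923122919916632+ 20464575* sqrt(544730) /40549463691404752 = -0.00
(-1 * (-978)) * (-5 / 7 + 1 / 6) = -3749 / 7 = -535.57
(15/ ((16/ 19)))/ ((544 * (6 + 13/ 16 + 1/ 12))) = 855/ 180064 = 0.00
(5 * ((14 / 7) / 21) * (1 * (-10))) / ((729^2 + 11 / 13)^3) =-54925 / 1731237316512584447616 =-0.00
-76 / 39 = -1.95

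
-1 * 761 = -761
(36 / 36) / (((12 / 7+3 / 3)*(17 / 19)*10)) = 7 / 170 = 0.04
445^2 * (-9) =-1782225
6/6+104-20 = 85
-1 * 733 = -733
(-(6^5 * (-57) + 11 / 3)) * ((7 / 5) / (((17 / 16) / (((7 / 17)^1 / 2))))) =104247304 / 867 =120239.10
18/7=2.57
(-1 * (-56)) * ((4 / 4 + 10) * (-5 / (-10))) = 308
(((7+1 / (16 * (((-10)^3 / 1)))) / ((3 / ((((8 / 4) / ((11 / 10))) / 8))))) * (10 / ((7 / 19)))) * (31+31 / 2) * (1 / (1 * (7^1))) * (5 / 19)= 25.16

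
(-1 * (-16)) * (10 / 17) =160 / 17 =9.41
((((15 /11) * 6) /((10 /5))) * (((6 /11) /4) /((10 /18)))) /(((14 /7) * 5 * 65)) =243 /157300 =0.00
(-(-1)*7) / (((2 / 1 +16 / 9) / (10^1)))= 315 / 17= 18.53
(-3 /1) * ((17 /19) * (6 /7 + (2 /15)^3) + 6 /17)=-8561684 /2543625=-3.37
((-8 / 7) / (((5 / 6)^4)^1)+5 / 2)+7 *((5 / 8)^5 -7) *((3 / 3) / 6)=-2272322873 / 286720000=-7.93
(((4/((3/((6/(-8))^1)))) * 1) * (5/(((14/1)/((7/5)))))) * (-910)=455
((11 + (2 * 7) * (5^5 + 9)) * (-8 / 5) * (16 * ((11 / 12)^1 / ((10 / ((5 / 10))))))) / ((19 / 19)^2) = -1287352 / 25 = -51494.08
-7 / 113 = -0.06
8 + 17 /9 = 89 /9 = 9.89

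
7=7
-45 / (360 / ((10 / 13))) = -0.10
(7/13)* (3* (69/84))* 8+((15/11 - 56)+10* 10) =8005/143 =55.98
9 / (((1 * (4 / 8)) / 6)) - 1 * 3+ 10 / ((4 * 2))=425 / 4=106.25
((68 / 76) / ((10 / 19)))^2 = 289 / 100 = 2.89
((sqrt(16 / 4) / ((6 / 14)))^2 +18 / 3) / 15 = 50 / 27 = 1.85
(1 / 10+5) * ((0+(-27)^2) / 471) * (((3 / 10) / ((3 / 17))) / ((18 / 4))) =23409 / 7850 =2.98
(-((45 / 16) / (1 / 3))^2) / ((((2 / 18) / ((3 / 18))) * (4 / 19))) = -1038825 / 2048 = -507.24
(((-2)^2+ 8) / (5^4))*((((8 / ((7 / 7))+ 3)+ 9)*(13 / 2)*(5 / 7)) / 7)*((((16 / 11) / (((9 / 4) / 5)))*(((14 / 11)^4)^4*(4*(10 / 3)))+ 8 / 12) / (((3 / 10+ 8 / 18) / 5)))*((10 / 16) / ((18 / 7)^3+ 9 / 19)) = 96432902864295419011568524 / 771409716766422658243803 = 125.01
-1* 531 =-531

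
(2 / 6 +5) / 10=8 / 15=0.53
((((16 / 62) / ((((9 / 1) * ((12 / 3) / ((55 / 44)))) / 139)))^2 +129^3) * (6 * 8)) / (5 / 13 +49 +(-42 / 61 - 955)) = -2120171641436212 / 18648082953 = -113693.81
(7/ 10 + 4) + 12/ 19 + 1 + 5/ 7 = 9371/ 1330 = 7.05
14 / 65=0.22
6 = 6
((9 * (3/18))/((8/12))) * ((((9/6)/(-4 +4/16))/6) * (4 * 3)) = -9/5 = -1.80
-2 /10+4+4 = 7.80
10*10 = 100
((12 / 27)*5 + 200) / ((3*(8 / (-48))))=-3640 / 9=-404.44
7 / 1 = 7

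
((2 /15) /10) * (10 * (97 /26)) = 97 /195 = 0.50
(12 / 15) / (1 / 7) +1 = 33 / 5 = 6.60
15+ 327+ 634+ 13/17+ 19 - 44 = 16180/17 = 951.76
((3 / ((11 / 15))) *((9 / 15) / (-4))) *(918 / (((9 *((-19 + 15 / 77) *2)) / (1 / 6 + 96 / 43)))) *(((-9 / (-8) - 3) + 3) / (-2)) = -17899623 / 7969792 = -2.25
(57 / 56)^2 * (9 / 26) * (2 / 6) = 0.12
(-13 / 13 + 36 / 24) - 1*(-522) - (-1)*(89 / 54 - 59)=12559 / 27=465.15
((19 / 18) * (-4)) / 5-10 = -488 / 45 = -10.84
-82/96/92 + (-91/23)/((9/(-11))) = 63941/13248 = 4.83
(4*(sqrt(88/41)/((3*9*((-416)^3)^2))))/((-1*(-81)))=sqrt(902)/58090168540918185984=0.00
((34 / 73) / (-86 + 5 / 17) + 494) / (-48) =-10.29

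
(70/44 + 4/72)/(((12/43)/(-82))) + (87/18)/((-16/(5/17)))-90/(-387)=-3360069409/6947424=-483.64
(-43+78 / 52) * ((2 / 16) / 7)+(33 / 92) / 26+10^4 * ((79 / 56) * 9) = 4251755645 / 33488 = 126963.56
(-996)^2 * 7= 6944112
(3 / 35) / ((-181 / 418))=-1254 / 6335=-0.20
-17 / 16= -1.06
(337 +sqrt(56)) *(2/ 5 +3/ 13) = 82 *sqrt(14)/ 65 +13817/ 65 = 217.29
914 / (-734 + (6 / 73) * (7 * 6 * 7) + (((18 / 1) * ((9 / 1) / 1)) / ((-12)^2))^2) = -4270208 / 3310439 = -1.29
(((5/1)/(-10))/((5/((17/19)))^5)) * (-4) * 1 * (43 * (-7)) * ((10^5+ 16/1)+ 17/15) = -1282350542755898/116067140625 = -11048.35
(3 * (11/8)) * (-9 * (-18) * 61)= 163053/4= 40763.25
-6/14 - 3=-24/7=-3.43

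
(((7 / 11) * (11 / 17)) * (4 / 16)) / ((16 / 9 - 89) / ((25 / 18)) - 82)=-35 / 49232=-0.00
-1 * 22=-22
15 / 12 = 5 / 4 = 1.25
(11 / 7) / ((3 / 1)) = 11 / 21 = 0.52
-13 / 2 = -6.50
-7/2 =-3.50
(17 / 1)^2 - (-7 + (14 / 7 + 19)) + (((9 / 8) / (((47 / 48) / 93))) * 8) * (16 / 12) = 66493 / 47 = 1414.74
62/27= 2.30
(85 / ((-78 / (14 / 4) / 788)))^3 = -1610458639913375 / 59319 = -27149119842.10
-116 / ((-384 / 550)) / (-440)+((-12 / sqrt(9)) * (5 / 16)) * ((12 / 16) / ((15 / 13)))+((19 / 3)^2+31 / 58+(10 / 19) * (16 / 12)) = 25489891 / 634752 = 40.16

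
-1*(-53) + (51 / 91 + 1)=4965 / 91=54.56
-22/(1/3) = -66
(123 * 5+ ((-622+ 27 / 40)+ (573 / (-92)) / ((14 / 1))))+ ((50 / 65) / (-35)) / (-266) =-37690011 / 5567380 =-6.77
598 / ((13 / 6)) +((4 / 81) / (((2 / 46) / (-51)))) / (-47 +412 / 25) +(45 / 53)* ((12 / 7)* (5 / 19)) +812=22618105016 / 20745207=1090.28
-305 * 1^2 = -305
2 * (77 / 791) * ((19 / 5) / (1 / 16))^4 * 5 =187895775232 / 14125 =13302355.77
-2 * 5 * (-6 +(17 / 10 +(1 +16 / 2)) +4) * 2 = -174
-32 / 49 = -0.65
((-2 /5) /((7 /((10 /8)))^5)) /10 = -125 /17210368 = -0.00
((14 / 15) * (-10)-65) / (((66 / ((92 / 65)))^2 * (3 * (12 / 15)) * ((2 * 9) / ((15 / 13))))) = -117967 / 129196782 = -0.00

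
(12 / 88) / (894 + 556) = 3 / 31900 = 0.00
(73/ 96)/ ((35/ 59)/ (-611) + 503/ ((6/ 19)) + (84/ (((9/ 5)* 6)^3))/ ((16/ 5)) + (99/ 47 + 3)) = 5755258899/ 12094252422871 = 0.00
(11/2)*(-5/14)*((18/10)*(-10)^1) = 495/14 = 35.36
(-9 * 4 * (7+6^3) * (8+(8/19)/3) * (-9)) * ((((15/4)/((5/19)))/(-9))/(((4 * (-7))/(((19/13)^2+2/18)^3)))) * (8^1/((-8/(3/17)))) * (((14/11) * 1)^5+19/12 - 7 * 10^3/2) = 1744297190403634427443592/7492996330320501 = 232790343.61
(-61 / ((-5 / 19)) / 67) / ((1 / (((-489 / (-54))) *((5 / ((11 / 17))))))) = 3211589 / 13266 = 242.09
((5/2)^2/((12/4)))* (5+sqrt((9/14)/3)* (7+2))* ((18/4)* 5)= 3375* sqrt(42)/112+1875/8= 429.67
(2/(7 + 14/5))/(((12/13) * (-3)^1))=-65/882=-0.07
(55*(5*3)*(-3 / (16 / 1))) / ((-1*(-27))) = -275 / 48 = -5.73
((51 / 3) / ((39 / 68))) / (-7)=-1156 / 273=-4.23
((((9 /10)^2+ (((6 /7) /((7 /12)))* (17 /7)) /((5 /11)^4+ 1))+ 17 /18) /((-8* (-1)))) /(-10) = -717545453 /11088504000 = -0.06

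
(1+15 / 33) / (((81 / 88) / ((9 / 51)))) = 128 / 459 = 0.28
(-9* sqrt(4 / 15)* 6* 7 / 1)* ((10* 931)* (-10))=4692240* sqrt(15)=18172967.38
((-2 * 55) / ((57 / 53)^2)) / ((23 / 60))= -6179800 / 24909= -248.10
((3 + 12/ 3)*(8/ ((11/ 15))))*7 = 5880/ 11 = 534.55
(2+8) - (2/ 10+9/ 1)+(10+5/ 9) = 511/ 45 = 11.36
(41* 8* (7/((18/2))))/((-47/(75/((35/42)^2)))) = -27552/47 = -586.21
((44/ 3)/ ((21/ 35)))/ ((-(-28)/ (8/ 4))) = 110/ 63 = 1.75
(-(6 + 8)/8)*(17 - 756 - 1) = 1295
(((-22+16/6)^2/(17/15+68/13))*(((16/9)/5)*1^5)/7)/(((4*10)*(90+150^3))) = 43732/1979059961025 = 0.00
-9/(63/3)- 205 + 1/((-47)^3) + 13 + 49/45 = -6257620171/32704245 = -191.34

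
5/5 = 1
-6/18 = -1/3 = -0.33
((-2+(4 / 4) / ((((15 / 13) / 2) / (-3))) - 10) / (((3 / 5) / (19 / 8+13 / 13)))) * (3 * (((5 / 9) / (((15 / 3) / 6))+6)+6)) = -7353 / 2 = -3676.50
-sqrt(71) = -8.43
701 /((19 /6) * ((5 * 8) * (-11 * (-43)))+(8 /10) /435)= 508225 /43437168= 0.01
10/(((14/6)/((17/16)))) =255/56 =4.55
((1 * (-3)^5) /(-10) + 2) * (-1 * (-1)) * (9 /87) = 789 /290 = 2.72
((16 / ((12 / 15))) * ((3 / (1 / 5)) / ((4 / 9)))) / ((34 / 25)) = 496.32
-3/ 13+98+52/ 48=15421/ 156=98.85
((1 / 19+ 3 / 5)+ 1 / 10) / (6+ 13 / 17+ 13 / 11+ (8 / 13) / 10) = 347633 / 3698844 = 0.09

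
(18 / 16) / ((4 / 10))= 45 / 16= 2.81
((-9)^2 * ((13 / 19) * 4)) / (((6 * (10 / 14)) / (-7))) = -34398 / 95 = -362.08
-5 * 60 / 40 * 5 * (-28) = 1050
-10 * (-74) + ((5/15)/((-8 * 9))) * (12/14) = 186479/252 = 740.00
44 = 44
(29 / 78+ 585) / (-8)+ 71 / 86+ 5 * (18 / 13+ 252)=32052895 / 26832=1194.58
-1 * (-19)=19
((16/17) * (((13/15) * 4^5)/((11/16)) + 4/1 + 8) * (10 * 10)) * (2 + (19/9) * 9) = 481537280/187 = 2575065.67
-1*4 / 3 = -4 / 3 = -1.33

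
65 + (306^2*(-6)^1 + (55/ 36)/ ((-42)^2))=-35673435449/ 63504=-561751.00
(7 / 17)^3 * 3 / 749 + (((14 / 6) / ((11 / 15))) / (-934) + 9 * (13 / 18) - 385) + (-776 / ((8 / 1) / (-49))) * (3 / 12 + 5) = 265453925513619 / 10801898668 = 24574.75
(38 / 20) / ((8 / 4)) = 19 / 20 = 0.95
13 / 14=0.93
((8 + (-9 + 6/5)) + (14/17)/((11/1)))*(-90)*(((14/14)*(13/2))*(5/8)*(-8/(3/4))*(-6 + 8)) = 400920/187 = 2143.96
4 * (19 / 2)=38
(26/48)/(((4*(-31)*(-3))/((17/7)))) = 221/62496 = 0.00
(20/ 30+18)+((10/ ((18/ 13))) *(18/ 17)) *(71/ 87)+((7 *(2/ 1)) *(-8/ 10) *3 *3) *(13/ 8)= -1027111/ 7395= -138.89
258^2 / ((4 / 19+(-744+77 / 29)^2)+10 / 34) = 1004535814 / 8294055467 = 0.12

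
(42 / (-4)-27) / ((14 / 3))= -225 / 28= -8.04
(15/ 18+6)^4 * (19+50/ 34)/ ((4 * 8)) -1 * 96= 76306877/ 58752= 1298.80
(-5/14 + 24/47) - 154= -101231/658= -153.85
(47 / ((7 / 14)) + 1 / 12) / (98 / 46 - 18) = -25967 / 4380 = -5.93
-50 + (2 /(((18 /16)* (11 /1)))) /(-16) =-4951 /99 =-50.01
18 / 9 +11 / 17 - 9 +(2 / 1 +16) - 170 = -2692 / 17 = -158.35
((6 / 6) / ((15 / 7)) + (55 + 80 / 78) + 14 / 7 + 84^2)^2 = 213852603364 / 4225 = 50616000.80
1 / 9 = 0.11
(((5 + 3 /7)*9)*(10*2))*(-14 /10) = -1368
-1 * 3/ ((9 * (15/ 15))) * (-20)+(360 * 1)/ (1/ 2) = 2180/ 3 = 726.67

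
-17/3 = -5.67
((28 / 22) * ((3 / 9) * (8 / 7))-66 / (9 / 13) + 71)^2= 619369 / 1089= 568.75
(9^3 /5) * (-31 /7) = -22599 /35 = -645.69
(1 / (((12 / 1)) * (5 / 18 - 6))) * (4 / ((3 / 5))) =-10 / 103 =-0.10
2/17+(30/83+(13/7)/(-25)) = 0.40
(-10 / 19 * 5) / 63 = -50 / 1197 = -0.04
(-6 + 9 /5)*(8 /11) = -3.05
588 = 588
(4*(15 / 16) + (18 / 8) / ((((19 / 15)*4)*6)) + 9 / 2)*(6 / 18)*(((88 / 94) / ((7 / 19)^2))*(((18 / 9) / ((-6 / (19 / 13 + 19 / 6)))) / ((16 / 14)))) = -18183209 / 703872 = -25.83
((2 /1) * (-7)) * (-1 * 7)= 98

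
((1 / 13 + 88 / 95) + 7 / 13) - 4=-2.46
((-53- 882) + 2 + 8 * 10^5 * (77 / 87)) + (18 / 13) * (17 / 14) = 5598226750 / 7917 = 707114.66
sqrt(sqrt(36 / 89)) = sqrt(6) * 89^(3 / 4) / 89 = 0.80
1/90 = 0.01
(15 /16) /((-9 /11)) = -1.15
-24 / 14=-12 / 7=-1.71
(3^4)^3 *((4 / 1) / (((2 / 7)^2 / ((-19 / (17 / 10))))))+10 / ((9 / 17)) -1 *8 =-44529439724 / 153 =-291042089.70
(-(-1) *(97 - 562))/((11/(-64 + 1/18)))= 2703.11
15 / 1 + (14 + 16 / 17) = 509 / 17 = 29.94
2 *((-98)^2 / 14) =1372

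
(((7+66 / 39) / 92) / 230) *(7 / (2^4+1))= 791 / 4676360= 0.00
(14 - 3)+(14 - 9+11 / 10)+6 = 231 / 10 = 23.10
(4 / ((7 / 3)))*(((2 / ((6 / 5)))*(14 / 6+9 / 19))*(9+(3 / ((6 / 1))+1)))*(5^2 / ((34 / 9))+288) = 8013600 / 323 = 24809.91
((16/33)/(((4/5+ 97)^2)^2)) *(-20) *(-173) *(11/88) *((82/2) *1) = 177325000/1886902137153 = 0.00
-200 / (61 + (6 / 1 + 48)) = -40 / 23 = -1.74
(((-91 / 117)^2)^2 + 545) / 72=1789073 / 236196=7.57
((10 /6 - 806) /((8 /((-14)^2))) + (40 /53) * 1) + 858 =-5993477 /318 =-18847.41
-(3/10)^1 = -3/10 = -0.30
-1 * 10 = -10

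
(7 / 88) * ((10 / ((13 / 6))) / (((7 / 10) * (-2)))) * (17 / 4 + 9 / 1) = -3975 / 1144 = -3.47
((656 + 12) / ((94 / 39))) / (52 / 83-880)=-540579 / 1715218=-0.32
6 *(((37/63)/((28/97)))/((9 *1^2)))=3589/2646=1.36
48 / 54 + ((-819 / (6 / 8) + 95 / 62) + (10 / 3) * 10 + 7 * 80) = -276905 / 558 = -496.25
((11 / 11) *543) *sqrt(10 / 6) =181 *sqrt(15) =701.01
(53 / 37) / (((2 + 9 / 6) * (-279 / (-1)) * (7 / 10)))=1060 / 505827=0.00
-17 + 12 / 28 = -116 / 7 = -16.57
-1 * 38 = -38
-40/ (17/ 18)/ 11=-720/ 187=-3.85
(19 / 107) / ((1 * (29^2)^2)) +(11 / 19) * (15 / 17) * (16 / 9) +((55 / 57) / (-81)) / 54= 291227130973109 / 320758611647202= 0.91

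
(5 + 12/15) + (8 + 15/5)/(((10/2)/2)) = 51/5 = 10.20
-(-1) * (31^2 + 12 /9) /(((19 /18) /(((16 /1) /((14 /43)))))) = 5958768 /133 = 44802.77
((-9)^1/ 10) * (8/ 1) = -36/ 5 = -7.20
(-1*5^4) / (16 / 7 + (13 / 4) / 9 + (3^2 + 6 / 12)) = -157500 / 3061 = -51.45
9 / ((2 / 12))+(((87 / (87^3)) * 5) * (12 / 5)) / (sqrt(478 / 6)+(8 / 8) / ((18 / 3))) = 16 * sqrt(717) / 2411147+130201930 / 2411147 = 54.00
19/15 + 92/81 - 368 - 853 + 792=-172772/405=-426.60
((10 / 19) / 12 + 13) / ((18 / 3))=1487 / 684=2.17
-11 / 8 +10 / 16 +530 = 2117 / 4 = 529.25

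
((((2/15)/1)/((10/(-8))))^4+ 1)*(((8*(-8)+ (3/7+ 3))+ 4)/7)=-8.08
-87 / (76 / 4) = -87 / 19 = -4.58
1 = 1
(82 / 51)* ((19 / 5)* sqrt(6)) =1558* sqrt(6) / 255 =14.97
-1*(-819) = 819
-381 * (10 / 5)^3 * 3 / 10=-4572 / 5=-914.40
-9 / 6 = -3 / 2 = -1.50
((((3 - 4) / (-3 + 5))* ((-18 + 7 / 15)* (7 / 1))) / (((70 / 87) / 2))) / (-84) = -7627 / 4200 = -1.82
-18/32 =-9/16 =-0.56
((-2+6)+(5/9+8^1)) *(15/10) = 113/6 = 18.83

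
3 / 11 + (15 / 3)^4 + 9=6977 / 11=634.27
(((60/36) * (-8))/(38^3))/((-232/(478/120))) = 239/57286368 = 0.00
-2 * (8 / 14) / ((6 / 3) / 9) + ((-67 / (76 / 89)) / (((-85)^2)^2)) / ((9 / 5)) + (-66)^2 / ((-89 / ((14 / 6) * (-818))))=415579284167915051 / 4448871346500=93412.30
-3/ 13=-0.23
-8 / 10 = -4 / 5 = -0.80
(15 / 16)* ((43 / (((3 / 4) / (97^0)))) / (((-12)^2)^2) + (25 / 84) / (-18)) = -7495 / 580608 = -0.01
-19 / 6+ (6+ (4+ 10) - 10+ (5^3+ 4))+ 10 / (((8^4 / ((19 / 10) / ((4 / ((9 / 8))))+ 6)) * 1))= 53418113 / 393216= 135.85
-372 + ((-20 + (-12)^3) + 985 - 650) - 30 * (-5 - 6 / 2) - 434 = -1979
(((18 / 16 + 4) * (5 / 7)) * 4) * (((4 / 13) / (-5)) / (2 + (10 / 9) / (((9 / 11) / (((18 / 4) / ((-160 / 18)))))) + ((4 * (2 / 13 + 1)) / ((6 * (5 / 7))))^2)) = -17056 / 46795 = -0.36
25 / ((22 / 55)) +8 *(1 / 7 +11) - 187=-495 / 14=-35.36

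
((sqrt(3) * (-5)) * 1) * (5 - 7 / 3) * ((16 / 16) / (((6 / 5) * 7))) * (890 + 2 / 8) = -29675 * sqrt(3) / 21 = -2447.55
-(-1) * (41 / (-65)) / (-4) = 0.16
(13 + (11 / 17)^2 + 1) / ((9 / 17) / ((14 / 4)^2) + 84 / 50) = 1701525 / 203354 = 8.37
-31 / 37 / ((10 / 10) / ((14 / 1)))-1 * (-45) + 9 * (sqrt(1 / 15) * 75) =1231 / 37 + 45 * sqrt(15) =207.55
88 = 88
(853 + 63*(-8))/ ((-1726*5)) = -349/ 8630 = -0.04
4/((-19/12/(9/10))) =-216/95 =-2.27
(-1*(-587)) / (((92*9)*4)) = 587 / 3312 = 0.18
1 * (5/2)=5/2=2.50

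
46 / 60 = 23 / 30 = 0.77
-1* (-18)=18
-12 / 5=-2.40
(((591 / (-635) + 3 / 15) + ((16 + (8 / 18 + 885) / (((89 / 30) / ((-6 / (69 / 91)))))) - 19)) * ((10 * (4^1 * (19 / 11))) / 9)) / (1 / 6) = -2804193684016 / 25736931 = -108956.02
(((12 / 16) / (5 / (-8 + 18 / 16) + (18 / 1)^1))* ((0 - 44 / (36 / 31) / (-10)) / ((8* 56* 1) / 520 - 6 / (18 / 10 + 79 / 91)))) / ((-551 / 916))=6778203289 / 34379986620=0.20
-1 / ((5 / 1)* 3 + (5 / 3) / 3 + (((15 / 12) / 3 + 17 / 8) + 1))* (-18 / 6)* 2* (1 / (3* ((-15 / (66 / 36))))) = -8 / 625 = -0.01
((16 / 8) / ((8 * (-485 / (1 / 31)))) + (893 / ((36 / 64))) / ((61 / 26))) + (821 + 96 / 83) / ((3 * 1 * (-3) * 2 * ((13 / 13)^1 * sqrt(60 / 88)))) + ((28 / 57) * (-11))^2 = 650.55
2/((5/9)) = 18/5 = 3.60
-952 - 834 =-1786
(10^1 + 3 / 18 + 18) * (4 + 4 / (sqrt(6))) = 169 * sqrt(6) / 9 + 338 / 3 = 158.66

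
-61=-61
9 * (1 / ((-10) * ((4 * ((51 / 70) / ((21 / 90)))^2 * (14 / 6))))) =-343 / 34680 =-0.01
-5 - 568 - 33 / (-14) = -7989 / 14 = -570.64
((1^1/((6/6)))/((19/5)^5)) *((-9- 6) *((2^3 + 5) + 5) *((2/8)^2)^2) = -421875/316940672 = -0.00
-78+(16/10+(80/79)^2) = -2352062/31205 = -75.37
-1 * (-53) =53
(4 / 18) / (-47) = -2 / 423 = -0.00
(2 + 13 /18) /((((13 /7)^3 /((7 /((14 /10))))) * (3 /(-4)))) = -168070 /59319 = -2.83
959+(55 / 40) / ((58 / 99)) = 446065 / 464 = 961.35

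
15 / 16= 0.94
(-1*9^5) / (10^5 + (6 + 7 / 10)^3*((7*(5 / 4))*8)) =-0.49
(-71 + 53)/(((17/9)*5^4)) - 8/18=-43958/95625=-0.46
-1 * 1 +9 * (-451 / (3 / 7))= -9472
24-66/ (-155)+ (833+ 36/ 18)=133211/ 155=859.43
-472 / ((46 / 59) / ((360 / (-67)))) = 5012640 / 1541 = 3252.85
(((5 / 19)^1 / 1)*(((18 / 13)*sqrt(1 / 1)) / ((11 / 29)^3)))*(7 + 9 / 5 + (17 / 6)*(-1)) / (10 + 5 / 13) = 4365631 / 1138005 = 3.84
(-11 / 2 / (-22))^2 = 1 / 16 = 0.06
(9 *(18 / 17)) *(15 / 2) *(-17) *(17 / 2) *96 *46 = -45606240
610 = 610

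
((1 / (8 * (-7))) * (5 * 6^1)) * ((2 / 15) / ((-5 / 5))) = 1 / 14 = 0.07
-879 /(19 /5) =-4395 /19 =-231.32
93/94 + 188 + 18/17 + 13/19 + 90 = 8523597/30362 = 280.73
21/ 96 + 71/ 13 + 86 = 38139/ 416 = 91.68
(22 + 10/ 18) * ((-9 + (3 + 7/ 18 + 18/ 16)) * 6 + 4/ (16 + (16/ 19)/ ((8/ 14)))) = -5395943/ 8964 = -601.96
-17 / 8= -2.12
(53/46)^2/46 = 2809/97336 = 0.03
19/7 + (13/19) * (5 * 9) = 4456/133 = 33.50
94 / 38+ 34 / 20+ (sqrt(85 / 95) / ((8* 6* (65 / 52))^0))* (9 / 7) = 9* sqrt(323) / 133+ 793 / 190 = 5.39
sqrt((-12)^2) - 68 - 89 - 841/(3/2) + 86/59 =-124645/177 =-704.21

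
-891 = -891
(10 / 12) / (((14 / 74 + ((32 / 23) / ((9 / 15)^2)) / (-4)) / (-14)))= 89355 / 5951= 15.02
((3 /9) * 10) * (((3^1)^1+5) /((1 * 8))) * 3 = 10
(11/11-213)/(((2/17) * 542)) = -901/271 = -3.32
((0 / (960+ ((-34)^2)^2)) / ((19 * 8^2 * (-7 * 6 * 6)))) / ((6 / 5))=0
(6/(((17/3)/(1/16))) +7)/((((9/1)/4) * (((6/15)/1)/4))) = 4805/153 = 31.41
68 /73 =0.93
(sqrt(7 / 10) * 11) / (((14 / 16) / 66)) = 2904 * sqrt(70) / 35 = 694.19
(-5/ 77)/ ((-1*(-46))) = -0.00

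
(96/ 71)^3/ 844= 221184/ 75519221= 0.00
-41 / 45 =-0.91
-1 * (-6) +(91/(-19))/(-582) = 66439/11058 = 6.01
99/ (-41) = -99/ 41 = -2.41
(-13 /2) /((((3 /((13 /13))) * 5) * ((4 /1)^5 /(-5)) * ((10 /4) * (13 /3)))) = 1 /5120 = 0.00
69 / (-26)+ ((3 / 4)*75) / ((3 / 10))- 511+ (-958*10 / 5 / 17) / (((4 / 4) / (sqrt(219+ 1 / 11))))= -1916*sqrt(26510) / 187- 4240 / 13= -1994.39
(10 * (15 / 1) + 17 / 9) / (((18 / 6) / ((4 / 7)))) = 5468 / 189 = 28.93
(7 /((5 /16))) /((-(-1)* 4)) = 28 /5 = 5.60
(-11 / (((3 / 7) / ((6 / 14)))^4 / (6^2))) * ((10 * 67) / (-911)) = 265320 / 911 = 291.24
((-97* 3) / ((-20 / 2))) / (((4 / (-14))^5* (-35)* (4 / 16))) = 698691 / 400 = 1746.73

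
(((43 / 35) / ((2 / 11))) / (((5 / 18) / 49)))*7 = 208593 / 25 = 8343.72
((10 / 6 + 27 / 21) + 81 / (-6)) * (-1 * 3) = 443 / 14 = 31.64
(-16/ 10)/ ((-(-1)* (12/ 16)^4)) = -2048/ 405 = -5.06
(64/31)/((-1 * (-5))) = 64/155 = 0.41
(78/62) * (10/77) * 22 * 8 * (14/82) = 6240/1271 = 4.91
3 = 3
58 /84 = 29 /42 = 0.69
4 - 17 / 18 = 55 / 18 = 3.06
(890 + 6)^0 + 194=195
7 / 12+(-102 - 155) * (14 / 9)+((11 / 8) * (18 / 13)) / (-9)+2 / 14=-653993 / 1638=-399.26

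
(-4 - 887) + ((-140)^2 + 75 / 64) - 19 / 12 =3592049 / 192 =18708.59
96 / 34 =48 / 17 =2.82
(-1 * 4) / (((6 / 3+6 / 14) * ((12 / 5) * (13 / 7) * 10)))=-49 / 1326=-0.04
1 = 1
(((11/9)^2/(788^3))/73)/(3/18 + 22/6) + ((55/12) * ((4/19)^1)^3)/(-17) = -3253303142199517/1293221277051264864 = -0.00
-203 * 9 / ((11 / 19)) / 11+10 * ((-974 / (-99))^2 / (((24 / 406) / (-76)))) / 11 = -36683221169 / 323433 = -113418.30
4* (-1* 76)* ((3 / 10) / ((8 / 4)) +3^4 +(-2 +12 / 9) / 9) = -3327356 / 135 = -24647.08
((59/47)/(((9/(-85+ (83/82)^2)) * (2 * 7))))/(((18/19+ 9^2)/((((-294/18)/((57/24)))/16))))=2879023/656074128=0.00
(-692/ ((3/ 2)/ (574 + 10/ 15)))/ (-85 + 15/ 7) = 4175528/ 1305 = 3199.64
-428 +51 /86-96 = -523.41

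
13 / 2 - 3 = 7 / 2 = 3.50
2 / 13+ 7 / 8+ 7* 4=3019 / 104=29.03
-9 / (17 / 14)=-126 / 17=-7.41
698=698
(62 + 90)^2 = 23104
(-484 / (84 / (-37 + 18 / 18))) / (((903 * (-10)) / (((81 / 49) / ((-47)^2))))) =-19602 / 1140318935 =-0.00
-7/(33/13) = -91/33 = -2.76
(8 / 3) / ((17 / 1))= 8 / 51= 0.16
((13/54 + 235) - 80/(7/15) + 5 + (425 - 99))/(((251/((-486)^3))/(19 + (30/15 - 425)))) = 128167745012784/1757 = 72946923740.91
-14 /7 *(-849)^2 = -1441602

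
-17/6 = -2.83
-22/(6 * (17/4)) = -44/51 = -0.86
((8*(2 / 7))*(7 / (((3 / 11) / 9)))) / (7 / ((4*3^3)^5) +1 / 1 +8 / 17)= 131886888173568 / 367332019319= 359.04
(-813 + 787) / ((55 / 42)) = -19.85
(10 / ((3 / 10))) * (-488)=-48800 / 3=-16266.67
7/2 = 3.50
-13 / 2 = -6.50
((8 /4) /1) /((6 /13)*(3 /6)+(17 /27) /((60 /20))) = 1053 /232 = 4.54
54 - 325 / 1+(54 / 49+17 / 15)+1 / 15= -65831 / 245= -268.70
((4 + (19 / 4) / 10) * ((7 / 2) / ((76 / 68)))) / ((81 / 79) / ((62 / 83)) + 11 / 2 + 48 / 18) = 156498447 / 106529200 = 1.47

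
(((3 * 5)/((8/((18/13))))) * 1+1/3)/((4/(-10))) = -2285/312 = -7.32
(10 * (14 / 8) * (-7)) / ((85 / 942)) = -23079 / 17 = -1357.59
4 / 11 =0.36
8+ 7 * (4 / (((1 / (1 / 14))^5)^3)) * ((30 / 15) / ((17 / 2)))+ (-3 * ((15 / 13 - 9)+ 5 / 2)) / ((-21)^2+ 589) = 1267174713612959996967 / 158089132106360698880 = 8.02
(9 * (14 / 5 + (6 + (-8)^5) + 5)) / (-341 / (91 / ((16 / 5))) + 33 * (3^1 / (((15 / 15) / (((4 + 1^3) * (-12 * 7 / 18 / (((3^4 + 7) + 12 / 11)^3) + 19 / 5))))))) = -51526784967840 / 326688708841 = -157.72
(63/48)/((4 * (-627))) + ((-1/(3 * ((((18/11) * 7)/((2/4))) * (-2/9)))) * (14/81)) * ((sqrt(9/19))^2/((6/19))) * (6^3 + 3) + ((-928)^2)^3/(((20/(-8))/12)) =-5535911304144737204278457/1805760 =-3065696052711732015.48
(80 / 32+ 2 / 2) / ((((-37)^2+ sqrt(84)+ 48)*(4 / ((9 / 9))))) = 9919 / 16062440 - 7*sqrt(21) / 8031220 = 0.00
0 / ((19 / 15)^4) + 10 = 10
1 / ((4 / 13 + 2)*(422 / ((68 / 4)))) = 221 / 12660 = 0.02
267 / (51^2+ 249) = 89 / 950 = 0.09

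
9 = 9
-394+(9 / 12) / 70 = -393.99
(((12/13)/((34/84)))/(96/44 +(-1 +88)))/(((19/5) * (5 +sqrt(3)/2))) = 61600/44396027- 6160 * sqrt(3)/44396027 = 0.00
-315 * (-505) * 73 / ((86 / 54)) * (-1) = -313536825 / 43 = -7291554.07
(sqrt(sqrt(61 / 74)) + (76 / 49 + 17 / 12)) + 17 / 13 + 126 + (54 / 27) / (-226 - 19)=61^(1 / 4) * 74^(3 / 4) / 74 + 711259 / 5460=131.22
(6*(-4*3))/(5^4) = -72/625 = -0.12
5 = 5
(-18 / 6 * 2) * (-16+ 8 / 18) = 93.33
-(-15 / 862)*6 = 0.10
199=199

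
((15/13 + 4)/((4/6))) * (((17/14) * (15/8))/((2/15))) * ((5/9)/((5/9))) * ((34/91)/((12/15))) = 65350125/1059968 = 61.65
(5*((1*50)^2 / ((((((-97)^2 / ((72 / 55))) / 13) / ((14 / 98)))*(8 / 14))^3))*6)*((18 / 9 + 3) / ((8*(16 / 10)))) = 3003024375 / 1108685738560499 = 0.00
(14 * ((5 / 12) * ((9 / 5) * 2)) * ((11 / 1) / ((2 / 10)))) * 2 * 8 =18480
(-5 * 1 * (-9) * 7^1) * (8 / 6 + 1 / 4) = 1995 / 4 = 498.75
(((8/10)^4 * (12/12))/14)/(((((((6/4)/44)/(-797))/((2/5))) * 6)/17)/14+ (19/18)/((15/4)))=8241260544/79287988625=0.10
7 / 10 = 0.70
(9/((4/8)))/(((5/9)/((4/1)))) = 648/5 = 129.60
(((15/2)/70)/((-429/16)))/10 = -0.00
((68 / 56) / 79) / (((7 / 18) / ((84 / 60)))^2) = 2754 / 13825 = 0.20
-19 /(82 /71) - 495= -41939 /82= -511.45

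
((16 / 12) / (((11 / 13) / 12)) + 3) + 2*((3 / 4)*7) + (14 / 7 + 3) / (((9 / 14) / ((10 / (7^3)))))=32.64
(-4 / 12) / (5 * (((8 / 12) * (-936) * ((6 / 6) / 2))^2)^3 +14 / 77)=-11 / 152198898139791366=-0.00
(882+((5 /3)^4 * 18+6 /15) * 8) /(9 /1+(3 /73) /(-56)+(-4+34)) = 367241392 /7174305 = 51.19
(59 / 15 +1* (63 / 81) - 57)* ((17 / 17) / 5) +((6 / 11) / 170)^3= -76933723052 / 7356603375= -10.46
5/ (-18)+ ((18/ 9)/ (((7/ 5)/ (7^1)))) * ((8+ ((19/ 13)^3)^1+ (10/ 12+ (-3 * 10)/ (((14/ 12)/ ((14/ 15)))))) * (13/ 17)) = -4777555/ 51714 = -92.38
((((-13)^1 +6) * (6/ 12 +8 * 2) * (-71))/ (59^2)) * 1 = 16401/ 6962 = 2.36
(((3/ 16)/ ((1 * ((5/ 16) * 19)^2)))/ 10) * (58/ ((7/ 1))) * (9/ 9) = 1392/ 315875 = 0.00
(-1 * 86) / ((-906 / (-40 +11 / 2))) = -989 / 302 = -3.27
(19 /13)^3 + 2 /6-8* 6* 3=-140.54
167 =167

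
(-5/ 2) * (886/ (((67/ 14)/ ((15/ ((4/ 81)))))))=-18838575/ 134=-140586.38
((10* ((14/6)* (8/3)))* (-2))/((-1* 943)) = 0.13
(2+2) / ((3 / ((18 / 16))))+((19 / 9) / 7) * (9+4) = 683 / 126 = 5.42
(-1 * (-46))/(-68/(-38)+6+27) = 874/661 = 1.32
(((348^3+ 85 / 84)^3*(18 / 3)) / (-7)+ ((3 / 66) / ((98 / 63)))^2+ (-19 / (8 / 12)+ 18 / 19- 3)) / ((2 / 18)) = -101997624262983017024425108930969 / 176636768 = -577442768104673524282470.50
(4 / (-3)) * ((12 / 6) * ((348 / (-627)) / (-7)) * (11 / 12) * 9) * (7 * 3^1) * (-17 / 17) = 696 / 19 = 36.63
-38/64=-19/32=-0.59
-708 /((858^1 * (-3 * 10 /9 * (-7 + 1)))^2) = -59 /24538800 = -0.00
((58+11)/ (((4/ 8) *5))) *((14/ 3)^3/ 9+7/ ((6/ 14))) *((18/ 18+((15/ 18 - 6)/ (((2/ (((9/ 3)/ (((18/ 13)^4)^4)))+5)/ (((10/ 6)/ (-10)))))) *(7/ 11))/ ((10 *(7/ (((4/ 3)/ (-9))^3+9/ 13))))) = 26073243376080200364965714420131/ 3458949867018979450716240993780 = 7.54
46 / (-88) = -23 / 44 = -0.52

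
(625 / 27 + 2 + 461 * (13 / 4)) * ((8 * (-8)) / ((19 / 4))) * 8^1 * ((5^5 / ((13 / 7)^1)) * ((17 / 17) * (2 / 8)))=-460675600000 / 6669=-69077162.99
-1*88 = -88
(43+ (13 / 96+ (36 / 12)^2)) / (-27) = -5005 / 2592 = -1.93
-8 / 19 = -0.42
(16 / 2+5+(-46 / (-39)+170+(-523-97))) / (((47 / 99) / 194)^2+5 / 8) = -4179793867128 / 5994202019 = -697.31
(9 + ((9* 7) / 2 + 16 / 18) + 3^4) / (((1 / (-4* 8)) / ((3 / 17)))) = -35248 / 51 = -691.14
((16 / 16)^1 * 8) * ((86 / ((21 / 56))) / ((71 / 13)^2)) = 930176 / 15123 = 61.51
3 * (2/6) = 1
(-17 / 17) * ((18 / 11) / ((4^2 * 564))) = -3 / 16544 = -0.00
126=126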